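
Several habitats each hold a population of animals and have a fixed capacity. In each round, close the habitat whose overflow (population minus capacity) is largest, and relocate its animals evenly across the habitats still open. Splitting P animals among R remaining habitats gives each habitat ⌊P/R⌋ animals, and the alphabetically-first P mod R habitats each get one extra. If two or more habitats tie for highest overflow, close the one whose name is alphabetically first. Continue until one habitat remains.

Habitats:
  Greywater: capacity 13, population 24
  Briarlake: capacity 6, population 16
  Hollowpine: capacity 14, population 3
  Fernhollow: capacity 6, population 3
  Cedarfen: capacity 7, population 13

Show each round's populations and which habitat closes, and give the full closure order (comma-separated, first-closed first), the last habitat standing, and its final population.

Round 1: Briarlake=16 Cedarfen=13 Fernhollow=3 Greywater=24 Hollowpine=3 → close Greywater (overflow 11)
  24÷4 = 6 each, +1 to first 0
Round 2: Briarlake=22 Cedarfen=19 Fernhollow=9 Hollowpine=9 → close Briarlake (overflow 16)
  22÷3 = 7 each, +1 to first 1
Round 3: Cedarfen=27 Fernhollow=16 Hollowpine=16 → close Cedarfen (overflow 20)
  27÷2 = 13 each, +1 to first 1
Round 4: Fernhollow=30 Hollowpine=29 → close Fernhollow (overflow 24)
  30÷1 = 30 each, +1 to first 0

Closure order: Greywater, Briarlake, Cedarfen, Fernhollow
Last habitat: Hollowpine with 59 animals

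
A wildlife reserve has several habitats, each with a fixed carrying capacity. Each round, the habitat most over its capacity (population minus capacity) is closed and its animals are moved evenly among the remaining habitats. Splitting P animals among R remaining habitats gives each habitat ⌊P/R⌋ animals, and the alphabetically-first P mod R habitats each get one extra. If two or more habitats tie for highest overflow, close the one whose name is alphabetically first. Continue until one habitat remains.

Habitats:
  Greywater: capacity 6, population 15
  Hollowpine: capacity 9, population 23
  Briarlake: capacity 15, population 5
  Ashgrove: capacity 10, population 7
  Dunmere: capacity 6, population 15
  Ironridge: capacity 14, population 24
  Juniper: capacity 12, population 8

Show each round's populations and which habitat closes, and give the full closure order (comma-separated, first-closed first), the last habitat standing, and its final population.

Closure order: Hollowpine, Ironridge, Dunmere, Greywater, Ashgrove, Juniper
Last habitat: Briarlake with 97 animals

Round 1: Ashgrove=7 Briarlake=5 Dunmere=15 Greywater=15 Hollowpine=23 Ironridge=24 Juniper=8 → close Hollowpine (overflow 14)
  23÷6 = 3 each, +1 to first 5
Round 2: Ashgrove=11 Briarlake=9 Dunmere=19 Greywater=19 Ironridge=28 Juniper=11 → close Ironridge (overflow 14)
  28÷5 = 5 each, +1 to first 3
Round 3: Ashgrove=17 Briarlake=15 Dunmere=25 Greywater=24 Juniper=16 → close Dunmere (overflow 19)
  25÷4 = 6 each, +1 to first 1
Round 4: Ashgrove=24 Briarlake=21 Greywater=30 Juniper=22 → close Greywater (overflow 24)
  30÷3 = 10 each, +1 to first 0
Round 5: Ashgrove=34 Briarlake=31 Juniper=32 → close Ashgrove (overflow 24)
  34÷2 = 17 each, +1 to first 0
Round 6: Briarlake=48 Juniper=49 → close Juniper (overflow 37)
  49÷1 = 49 each, +1 to first 0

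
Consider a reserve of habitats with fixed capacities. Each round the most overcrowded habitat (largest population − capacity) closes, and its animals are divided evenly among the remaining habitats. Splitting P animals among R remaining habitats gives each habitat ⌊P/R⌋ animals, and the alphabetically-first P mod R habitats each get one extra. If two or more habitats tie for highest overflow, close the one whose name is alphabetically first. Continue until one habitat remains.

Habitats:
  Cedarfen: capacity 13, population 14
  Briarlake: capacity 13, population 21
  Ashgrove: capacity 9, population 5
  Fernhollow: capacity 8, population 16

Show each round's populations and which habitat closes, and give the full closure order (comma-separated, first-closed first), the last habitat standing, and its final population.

Closure order: Briarlake, Fernhollow, Cedarfen
Last habitat: Ashgrove with 56 animals

Round 1: Ashgrove=5 Briarlake=21 Cedarfen=14 Fernhollow=16 → close Briarlake (overflow 8)
  21÷3 = 7 each, +1 to first 0
Round 2: Ashgrove=12 Cedarfen=21 Fernhollow=23 → close Fernhollow (overflow 15)
  23÷2 = 11 each, +1 to first 1
Round 3: Ashgrove=24 Cedarfen=32 → close Cedarfen (overflow 19)
  32÷1 = 32 each, +1 to first 0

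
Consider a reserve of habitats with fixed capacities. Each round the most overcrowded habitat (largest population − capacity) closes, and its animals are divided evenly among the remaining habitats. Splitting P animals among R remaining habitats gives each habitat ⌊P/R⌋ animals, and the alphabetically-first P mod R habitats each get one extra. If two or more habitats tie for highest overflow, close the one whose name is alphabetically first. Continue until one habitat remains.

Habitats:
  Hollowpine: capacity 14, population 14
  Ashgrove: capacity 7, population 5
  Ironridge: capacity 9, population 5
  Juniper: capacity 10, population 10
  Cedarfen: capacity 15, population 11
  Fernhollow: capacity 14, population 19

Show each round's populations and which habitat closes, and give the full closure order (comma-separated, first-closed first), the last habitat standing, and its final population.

Round 1: Ashgrove=5 Cedarfen=11 Fernhollow=19 Hollowpine=14 Ironridge=5 Juniper=10 → close Fernhollow (overflow 5)
  19÷5 = 3 each, +1 to first 4
Round 2: Ashgrove=9 Cedarfen=15 Hollowpine=18 Ironridge=9 Juniper=13 → close Hollowpine (overflow 4)
  18÷4 = 4 each, +1 to first 2
Round 3: Ashgrove=14 Cedarfen=20 Ironridge=13 Juniper=17 → close Ashgrove (overflow 7)
  14÷3 = 4 each, +1 to first 2
Round 4: Cedarfen=25 Ironridge=18 Juniper=21 → close Juniper (overflow 11)
  21÷2 = 10 each, +1 to first 1
Round 5: Cedarfen=36 Ironridge=28 → close Cedarfen (overflow 21)
  36÷1 = 36 each, +1 to first 0

Closure order: Fernhollow, Hollowpine, Ashgrove, Juniper, Cedarfen
Last habitat: Ironridge with 64 animals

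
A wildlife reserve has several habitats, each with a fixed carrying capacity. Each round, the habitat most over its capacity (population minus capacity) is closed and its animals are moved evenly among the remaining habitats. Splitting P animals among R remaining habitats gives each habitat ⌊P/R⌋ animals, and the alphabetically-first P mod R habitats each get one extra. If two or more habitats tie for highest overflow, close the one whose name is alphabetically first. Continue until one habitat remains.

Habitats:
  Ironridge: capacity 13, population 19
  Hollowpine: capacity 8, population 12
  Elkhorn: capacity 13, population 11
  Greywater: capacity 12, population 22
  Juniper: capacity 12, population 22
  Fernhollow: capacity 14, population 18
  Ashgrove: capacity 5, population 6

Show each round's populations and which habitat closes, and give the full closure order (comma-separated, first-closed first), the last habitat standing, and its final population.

Round 1: Ashgrove=6 Elkhorn=11 Fernhollow=18 Greywater=22 Hollowpine=12 Ironridge=19 Juniper=22 → close Greywater (overflow 10)
  22÷6 = 3 each, +1 to first 4
Round 2: Ashgrove=10 Elkhorn=15 Fernhollow=22 Hollowpine=16 Ironridge=22 Juniper=25 → close Juniper (overflow 13)
  25÷5 = 5 each, +1 to first 0
Round 3: Ashgrove=15 Elkhorn=20 Fernhollow=27 Hollowpine=21 Ironridge=27 → close Ironridge (overflow 14)
  27÷4 = 6 each, +1 to first 3
Round 4: Ashgrove=22 Elkhorn=27 Fernhollow=34 Hollowpine=27 → close Fernhollow (overflow 20)
  34÷3 = 11 each, +1 to first 1
Round 5: Ashgrove=34 Elkhorn=38 Hollowpine=38 → close Hollowpine (overflow 30)
  38÷2 = 19 each, +1 to first 0
Round 6: Ashgrove=53 Elkhorn=57 → close Ashgrove (overflow 48)
  53÷1 = 53 each, +1 to first 0

Closure order: Greywater, Juniper, Ironridge, Fernhollow, Hollowpine, Ashgrove
Last habitat: Elkhorn with 110 animals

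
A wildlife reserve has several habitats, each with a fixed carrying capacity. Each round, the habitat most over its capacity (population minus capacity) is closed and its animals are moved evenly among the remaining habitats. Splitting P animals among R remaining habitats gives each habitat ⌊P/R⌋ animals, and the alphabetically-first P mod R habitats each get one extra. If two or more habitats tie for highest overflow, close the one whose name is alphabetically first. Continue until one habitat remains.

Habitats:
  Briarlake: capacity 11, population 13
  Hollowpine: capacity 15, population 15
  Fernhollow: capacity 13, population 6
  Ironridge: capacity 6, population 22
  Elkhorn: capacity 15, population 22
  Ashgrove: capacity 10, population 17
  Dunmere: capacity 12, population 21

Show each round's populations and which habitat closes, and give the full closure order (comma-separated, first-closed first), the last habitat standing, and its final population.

Closure order: Ironridge, Dunmere, Ashgrove, Elkhorn, Briarlake, Hollowpine
Last habitat: Fernhollow with 116 animals

Round 1: Ashgrove=17 Briarlake=13 Dunmere=21 Elkhorn=22 Fernhollow=6 Hollowpine=15 Ironridge=22 → close Ironridge (overflow 16)
  22÷6 = 3 each, +1 to first 4
Round 2: Ashgrove=21 Briarlake=17 Dunmere=25 Elkhorn=26 Fernhollow=9 Hollowpine=18 → close Dunmere (overflow 13)
  25÷5 = 5 each, +1 to first 0
Round 3: Ashgrove=26 Briarlake=22 Elkhorn=31 Fernhollow=14 Hollowpine=23 → close Ashgrove (overflow 16)
  26÷4 = 6 each, +1 to first 2
Round 4: Briarlake=29 Elkhorn=38 Fernhollow=20 Hollowpine=29 → close Elkhorn (overflow 23)
  38÷3 = 12 each, +1 to first 2
Round 5: Briarlake=42 Fernhollow=33 Hollowpine=41 → close Briarlake (overflow 31)
  42÷2 = 21 each, +1 to first 0
Round 6: Fernhollow=54 Hollowpine=62 → close Hollowpine (overflow 47)
  62÷1 = 62 each, +1 to first 0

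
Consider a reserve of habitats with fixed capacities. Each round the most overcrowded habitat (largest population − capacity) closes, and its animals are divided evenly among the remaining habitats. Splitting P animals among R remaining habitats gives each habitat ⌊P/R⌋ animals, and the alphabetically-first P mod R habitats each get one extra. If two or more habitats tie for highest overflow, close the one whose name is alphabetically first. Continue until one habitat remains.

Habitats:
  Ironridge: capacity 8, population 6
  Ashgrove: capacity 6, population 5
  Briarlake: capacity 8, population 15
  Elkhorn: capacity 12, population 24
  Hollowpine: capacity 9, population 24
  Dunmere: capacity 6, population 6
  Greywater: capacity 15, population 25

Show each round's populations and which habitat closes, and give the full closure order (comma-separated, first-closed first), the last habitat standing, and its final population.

Round 1: Ashgrove=5 Briarlake=15 Dunmere=6 Elkhorn=24 Greywater=25 Hollowpine=24 Ironridge=6 → close Hollowpine (overflow 15)
  24÷6 = 4 each, +1 to first 0
Round 2: Ashgrove=9 Briarlake=19 Dunmere=10 Elkhorn=28 Greywater=29 Ironridge=10 → close Elkhorn (overflow 16)
  28÷5 = 5 each, +1 to first 3
Round 3: Ashgrove=15 Briarlake=25 Dunmere=16 Greywater=34 Ironridge=15 → close Greywater (overflow 19)
  34÷4 = 8 each, +1 to first 2
Round 4: Ashgrove=24 Briarlake=34 Dunmere=24 Ironridge=23 → close Briarlake (overflow 26)
  34÷3 = 11 each, +1 to first 1
Round 5: Ashgrove=36 Dunmere=35 Ironridge=34 → close Ashgrove (overflow 30)
  36÷2 = 18 each, +1 to first 0
Round 6: Dunmere=53 Ironridge=52 → close Dunmere (overflow 47)
  53÷1 = 53 each, +1 to first 0

Closure order: Hollowpine, Elkhorn, Greywater, Briarlake, Ashgrove, Dunmere
Last habitat: Ironridge with 105 animals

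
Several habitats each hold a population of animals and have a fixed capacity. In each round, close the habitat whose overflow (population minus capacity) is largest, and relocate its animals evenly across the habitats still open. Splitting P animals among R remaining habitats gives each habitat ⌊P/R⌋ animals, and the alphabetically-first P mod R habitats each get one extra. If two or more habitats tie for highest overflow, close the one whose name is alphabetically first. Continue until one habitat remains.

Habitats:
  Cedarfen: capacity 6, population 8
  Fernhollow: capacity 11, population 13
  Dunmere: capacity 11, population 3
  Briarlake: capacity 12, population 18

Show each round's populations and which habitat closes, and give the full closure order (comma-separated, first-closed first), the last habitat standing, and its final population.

Closure order: Briarlake, Cedarfen, Fernhollow
Last habitat: Dunmere with 42 animals

Round 1: Briarlake=18 Cedarfen=8 Dunmere=3 Fernhollow=13 → close Briarlake (overflow 6)
  18÷3 = 6 each, +1 to first 0
Round 2: Cedarfen=14 Dunmere=9 Fernhollow=19 → close Cedarfen (overflow 8)
  14÷2 = 7 each, +1 to first 0
Round 3: Dunmere=16 Fernhollow=26 → close Fernhollow (overflow 15)
  26÷1 = 26 each, +1 to first 0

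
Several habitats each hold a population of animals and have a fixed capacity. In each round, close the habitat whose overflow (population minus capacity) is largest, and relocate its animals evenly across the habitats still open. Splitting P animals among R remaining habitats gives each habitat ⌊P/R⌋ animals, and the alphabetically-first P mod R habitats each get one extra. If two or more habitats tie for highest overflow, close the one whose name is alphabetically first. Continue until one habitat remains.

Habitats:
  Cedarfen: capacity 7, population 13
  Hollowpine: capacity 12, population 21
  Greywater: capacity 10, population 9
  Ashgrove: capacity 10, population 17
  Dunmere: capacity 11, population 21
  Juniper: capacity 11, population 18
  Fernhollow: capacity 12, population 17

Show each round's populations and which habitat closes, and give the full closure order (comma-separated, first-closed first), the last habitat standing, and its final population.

Closure order: Dunmere, Hollowpine, Ashgrove, Cedarfen, Fernhollow, Juniper
Last habitat: Greywater with 116 animals

Round 1: Ashgrove=17 Cedarfen=13 Dunmere=21 Fernhollow=17 Greywater=9 Hollowpine=21 Juniper=18 → close Dunmere (overflow 10)
  21÷6 = 3 each, +1 to first 3
Round 2: Ashgrove=21 Cedarfen=17 Fernhollow=21 Greywater=12 Hollowpine=24 Juniper=21 → close Hollowpine (overflow 12)
  24÷5 = 4 each, +1 to first 4
Round 3: Ashgrove=26 Cedarfen=22 Fernhollow=26 Greywater=17 Juniper=25 → close Ashgrove (overflow 16)
  26÷4 = 6 each, +1 to first 2
Round 4: Cedarfen=29 Fernhollow=33 Greywater=23 Juniper=31 → close Cedarfen (overflow 22)
  29÷3 = 9 each, +1 to first 2
Round 5: Fernhollow=43 Greywater=33 Juniper=40 → close Fernhollow (overflow 31)
  43÷2 = 21 each, +1 to first 1
Round 6: Greywater=55 Juniper=61 → close Juniper (overflow 50)
  61÷1 = 61 each, +1 to first 0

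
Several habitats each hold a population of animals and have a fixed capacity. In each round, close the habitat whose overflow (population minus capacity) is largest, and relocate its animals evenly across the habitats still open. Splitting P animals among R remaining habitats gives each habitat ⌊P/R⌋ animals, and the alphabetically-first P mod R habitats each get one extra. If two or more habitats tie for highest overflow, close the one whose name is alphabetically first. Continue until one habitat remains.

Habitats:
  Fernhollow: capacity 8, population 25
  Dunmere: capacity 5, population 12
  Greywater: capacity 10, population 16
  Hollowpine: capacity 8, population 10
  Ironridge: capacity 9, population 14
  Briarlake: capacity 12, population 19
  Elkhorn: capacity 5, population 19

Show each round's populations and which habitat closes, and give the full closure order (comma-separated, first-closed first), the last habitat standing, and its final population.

Closure order: Fernhollow, Elkhorn, Briarlake, Dunmere, Greywater, Ironridge
Last habitat: Hollowpine with 115 animals

Round 1: Briarlake=19 Dunmere=12 Elkhorn=19 Fernhollow=25 Greywater=16 Hollowpine=10 Ironridge=14 → close Fernhollow (overflow 17)
  25÷6 = 4 each, +1 to first 1
Round 2: Briarlake=24 Dunmere=16 Elkhorn=23 Greywater=20 Hollowpine=14 Ironridge=18 → close Elkhorn (overflow 18)
  23÷5 = 4 each, +1 to first 3
Round 3: Briarlake=29 Dunmere=21 Greywater=25 Hollowpine=18 Ironridge=22 → close Briarlake (overflow 17)
  29÷4 = 7 each, +1 to first 1
Round 4: Dunmere=29 Greywater=32 Hollowpine=25 Ironridge=29 → close Dunmere (overflow 24)
  29÷3 = 9 each, +1 to first 2
Round 5: Greywater=42 Hollowpine=35 Ironridge=38 → close Greywater (overflow 32)
  42÷2 = 21 each, +1 to first 0
Round 6: Hollowpine=56 Ironridge=59 → close Ironridge (overflow 50)
  59÷1 = 59 each, +1 to first 0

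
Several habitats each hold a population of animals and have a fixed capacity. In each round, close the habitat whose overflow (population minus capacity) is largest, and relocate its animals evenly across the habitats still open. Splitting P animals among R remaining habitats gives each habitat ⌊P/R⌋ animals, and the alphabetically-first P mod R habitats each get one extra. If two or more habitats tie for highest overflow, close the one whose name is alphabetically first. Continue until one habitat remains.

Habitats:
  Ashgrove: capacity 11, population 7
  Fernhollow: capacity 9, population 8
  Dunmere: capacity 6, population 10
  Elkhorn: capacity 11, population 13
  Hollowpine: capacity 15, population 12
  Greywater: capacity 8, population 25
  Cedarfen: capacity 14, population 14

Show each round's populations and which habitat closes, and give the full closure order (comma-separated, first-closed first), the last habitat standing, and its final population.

Closure order: Greywater, Dunmere, Elkhorn, Cedarfen, Fernhollow, Ashgrove
Last habitat: Hollowpine with 89 animals

Round 1: Ashgrove=7 Cedarfen=14 Dunmere=10 Elkhorn=13 Fernhollow=8 Greywater=25 Hollowpine=12 → close Greywater (overflow 17)
  25÷6 = 4 each, +1 to first 1
Round 2: Ashgrove=12 Cedarfen=18 Dunmere=14 Elkhorn=17 Fernhollow=12 Hollowpine=16 → close Dunmere (overflow 8)
  14÷5 = 2 each, +1 to first 4
Round 3: Ashgrove=15 Cedarfen=21 Elkhorn=20 Fernhollow=15 Hollowpine=18 → close Elkhorn (overflow 9)
  20÷4 = 5 each, +1 to first 0
Round 4: Ashgrove=20 Cedarfen=26 Fernhollow=20 Hollowpine=23 → close Cedarfen (overflow 12)
  26÷3 = 8 each, +1 to first 2
Round 5: Ashgrove=29 Fernhollow=29 Hollowpine=31 → close Fernhollow (overflow 20)
  29÷2 = 14 each, +1 to first 1
Round 6: Ashgrove=44 Hollowpine=45 → close Ashgrove (overflow 33)
  44÷1 = 44 each, +1 to first 0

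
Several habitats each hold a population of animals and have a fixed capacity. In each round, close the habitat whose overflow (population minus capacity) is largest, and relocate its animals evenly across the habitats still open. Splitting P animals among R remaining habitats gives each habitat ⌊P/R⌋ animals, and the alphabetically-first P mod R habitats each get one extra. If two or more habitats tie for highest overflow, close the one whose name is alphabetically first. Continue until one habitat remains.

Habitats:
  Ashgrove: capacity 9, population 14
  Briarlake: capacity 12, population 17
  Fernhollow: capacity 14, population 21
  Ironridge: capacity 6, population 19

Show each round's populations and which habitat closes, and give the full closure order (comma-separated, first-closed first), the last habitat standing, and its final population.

Closure order: Ironridge, Fernhollow, Ashgrove
Last habitat: Briarlake with 71 animals

Round 1: Ashgrove=14 Briarlake=17 Fernhollow=21 Ironridge=19 → close Ironridge (overflow 13)
  19÷3 = 6 each, +1 to first 1
Round 2: Ashgrove=21 Briarlake=23 Fernhollow=27 → close Fernhollow (overflow 13)
  27÷2 = 13 each, +1 to first 1
Round 3: Ashgrove=35 Briarlake=36 → close Ashgrove (overflow 26)
  35÷1 = 35 each, +1 to first 0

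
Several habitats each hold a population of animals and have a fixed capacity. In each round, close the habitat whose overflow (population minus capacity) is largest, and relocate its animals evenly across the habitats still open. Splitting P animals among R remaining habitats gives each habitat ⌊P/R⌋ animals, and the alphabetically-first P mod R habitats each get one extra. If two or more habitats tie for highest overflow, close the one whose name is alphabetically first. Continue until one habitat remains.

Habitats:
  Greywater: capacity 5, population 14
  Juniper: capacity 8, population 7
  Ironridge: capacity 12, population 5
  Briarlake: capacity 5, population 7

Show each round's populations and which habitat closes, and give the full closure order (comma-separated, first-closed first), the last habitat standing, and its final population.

Round 1: Briarlake=7 Greywater=14 Ironridge=5 Juniper=7 → close Greywater (overflow 9)
  14÷3 = 4 each, +1 to first 2
Round 2: Briarlake=12 Ironridge=10 Juniper=11 → close Briarlake (overflow 7)
  12÷2 = 6 each, +1 to first 0
Round 3: Ironridge=16 Juniper=17 → close Juniper (overflow 9)
  17÷1 = 17 each, +1 to first 0

Closure order: Greywater, Briarlake, Juniper
Last habitat: Ironridge with 33 animals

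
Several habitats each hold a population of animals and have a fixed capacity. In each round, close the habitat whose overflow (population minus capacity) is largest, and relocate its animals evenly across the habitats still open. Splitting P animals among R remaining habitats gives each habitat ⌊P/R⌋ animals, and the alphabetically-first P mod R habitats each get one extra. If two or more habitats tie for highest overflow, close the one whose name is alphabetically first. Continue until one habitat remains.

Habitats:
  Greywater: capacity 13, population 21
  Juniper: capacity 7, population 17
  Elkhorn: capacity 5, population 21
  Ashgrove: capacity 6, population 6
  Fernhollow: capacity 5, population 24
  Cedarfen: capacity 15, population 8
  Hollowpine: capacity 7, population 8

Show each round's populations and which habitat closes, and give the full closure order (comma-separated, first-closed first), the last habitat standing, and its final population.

Closure order: Fernhollow, Elkhorn, Juniper, Greywater, Ashgrove, Hollowpine
Last habitat: Cedarfen with 105 animals

Round 1: Ashgrove=6 Cedarfen=8 Elkhorn=21 Fernhollow=24 Greywater=21 Hollowpine=8 Juniper=17 → close Fernhollow (overflow 19)
  24÷6 = 4 each, +1 to first 0
Round 2: Ashgrove=10 Cedarfen=12 Elkhorn=25 Greywater=25 Hollowpine=12 Juniper=21 → close Elkhorn (overflow 20)
  25÷5 = 5 each, +1 to first 0
Round 3: Ashgrove=15 Cedarfen=17 Greywater=30 Hollowpine=17 Juniper=26 → close Juniper (overflow 19)
  26÷4 = 6 each, +1 to first 2
Round 4: Ashgrove=22 Cedarfen=24 Greywater=36 Hollowpine=23 → close Greywater (overflow 23)
  36÷3 = 12 each, +1 to first 0
Round 5: Ashgrove=34 Cedarfen=36 Hollowpine=35 → close Ashgrove (overflow 28)
  34÷2 = 17 each, +1 to first 0
Round 6: Cedarfen=53 Hollowpine=52 → close Hollowpine (overflow 45)
  52÷1 = 52 each, +1 to first 0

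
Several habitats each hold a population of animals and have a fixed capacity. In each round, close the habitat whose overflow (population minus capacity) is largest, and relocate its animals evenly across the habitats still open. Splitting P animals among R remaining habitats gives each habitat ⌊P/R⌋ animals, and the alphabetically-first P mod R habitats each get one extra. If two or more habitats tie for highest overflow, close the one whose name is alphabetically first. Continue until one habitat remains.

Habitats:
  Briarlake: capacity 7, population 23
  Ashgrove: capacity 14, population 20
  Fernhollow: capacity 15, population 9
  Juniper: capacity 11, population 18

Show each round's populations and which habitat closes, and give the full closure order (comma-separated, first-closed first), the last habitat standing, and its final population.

Round 1: Ashgrove=20 Briarlake=23 Fernhollow=9 Juniper=18 → close Briarlake (overflow 16)
  23÷3 = 7 each, +1 to first 2
Round 2: Ashgrove=28 Fernhollow=17 Juniper=25 → close Ashgrove (overflow 14)
  28÷2 = 14 each, +1 to first 0
Round 3: Fernhollow=31 Juniper=39 → close Juniper (overflow 28)
  39÷1 = 39 each, +1 to first 0

Closure order: Briarlake, Ashgrove, Juniper
Last habitat: Fernhollow with 70 animals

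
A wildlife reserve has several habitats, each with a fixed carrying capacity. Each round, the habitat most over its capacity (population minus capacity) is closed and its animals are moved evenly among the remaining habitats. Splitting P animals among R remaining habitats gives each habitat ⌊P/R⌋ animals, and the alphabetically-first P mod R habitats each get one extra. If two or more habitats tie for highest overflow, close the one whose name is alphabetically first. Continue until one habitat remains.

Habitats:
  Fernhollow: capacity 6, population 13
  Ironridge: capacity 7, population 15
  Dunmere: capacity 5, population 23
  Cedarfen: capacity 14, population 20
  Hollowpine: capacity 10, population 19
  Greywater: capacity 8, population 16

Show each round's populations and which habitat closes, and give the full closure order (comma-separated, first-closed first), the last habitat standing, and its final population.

Round 1: Cedarfen=20 Dunmere=23 Fernhollow=13 Greywater=16 Hollowpine=19 Ironridge=15 → close Dunmere (overflow 18)
  23÷5 = 4 each, +1 to first 3
Round 2: Cedarfen=25 Fernhollow=18 Greywater=21 Hollowpine=23 Ironridge=19 → close Greywater (overflow 13)
  21÷4 = 5 each, +1 to first 1
Round 3: Cedarfen=31 Fernhollow=23 Hollowpine=28 Ironridge=24 → close Hollowpine (overflow 18)
  28÷3 = 9 each, +1 to first 1
Round 4: Cedarfen=41 Fernhollow=32 Ironridge=33 → close Cedarfen (overflow 27)
  41÷2 = 20 each, +1 to first 1
Round 5: Fernhollow=53 Ironridge=53 → close Fernhollow (overflow 47)
  53÷1 = 53 each, +1 to first 0

Closure order: Dunmere, Greywater, Hollowpine, Cedarfen, Fernhollow
Last habitat: Ironridge with 106 animals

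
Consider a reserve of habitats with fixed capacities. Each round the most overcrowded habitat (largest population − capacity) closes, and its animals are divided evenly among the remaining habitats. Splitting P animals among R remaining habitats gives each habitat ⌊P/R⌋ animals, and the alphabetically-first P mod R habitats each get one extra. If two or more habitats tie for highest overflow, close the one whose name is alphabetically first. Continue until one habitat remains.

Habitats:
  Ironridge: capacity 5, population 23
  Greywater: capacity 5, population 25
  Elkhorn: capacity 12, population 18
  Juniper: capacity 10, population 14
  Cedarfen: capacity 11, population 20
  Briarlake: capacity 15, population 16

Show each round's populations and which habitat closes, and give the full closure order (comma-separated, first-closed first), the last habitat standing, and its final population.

Round 1: Briarlake=16 Cedarfen=20 Elkhorn=18 Greywater=25 Ironridge=23 Juniper=14 → close Greywater (overflow 20)
  25÷5 = 5 each, +1 to first 0
Round 2: Briarlake=21 Cedarfen=25 Elkhorn=23 Ironridge=28 Juniper=19 → close Ironridge (overflow 23)
  28÷4 = 7 each, +1 to first 0
Round 3: Briarlake=28 Cedarfen=32 Elkhorn=30 Juniper=26 → close Cedarfen (overflow 21)
  32÷3 = 10 each, +1 to first 2
Round 4: Briarlake=39 Elkhorn=41 Juniper=36 → close Elkhorn (overflow 29)
  41÷2 = 20 each, +1 to first 1
Round 5: Briarlake=60 Juniper=56 → close Juniper (overflow 46)
  56÷1 = 56 each, +1 to first 0

Closure order: Greywater, Ironridge, Cedarfen, Elkhorn, Juniper
Last habitat: Briarlake with 116 animals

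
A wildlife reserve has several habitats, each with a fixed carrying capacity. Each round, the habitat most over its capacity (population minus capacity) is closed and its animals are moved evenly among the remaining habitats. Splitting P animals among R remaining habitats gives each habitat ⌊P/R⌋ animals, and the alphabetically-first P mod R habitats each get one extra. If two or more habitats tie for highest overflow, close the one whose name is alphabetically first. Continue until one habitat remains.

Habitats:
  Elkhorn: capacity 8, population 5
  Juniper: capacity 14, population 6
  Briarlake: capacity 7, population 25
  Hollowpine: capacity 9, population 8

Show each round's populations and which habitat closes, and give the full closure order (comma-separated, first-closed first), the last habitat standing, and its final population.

Round 1: Briarlake=25 Elkhorn=5 Hollowpine=8 Juniper=6 → close Briarlake (overflow 18)
  25÷3 = 8 each, +1 to first 1
Round 2: Elkhorn=14 Hollowpine=16 Juniper=14 → close Hollowpine (overflow 7)
  16÷2 = 8 each, +1 to first 0
Round 3: Elkhorn=22 Juniper=22 → close Elkhorn (overflow 14)
  22÷1 = 22 each, +1 to first 0

Closure order: Briarlake, Hollowpine, Elkhorn
Last habitat: Juniper with 44 animals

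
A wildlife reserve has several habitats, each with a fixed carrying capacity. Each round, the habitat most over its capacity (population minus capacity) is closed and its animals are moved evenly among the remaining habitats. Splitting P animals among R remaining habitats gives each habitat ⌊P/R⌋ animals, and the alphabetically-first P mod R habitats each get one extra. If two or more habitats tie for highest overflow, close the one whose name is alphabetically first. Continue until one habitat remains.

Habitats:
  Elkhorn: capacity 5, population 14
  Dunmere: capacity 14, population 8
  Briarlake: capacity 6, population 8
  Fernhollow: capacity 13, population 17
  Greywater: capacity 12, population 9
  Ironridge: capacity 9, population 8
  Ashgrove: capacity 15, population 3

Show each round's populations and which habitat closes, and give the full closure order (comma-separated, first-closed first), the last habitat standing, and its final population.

Closure order: Elkhorn, Fernhollow, Briarlake, Greywater, Ironridge, Dunmere
Last habitat: Ashgrove with 67 animals

Round 1: Ashgrove=3 Briarlake=8 Dunmere=8 Elkhorn=14 Fernhollow=17 Greywater=9 Ironridge=8 → close Elkhorn (overflow 9)
  14÷6 = 2 each, +1 to first 2
Round 2: Ashgrove=6 Briarlake=11 Dunmere=10 Fernhollow=19 Greywater=11 Ironridge=10 → close Fernhollow (overflow 6)
  19÷5 = 3 each, +1 to first 4
Round 3: Ashgrove=10 Briarlake=15 Dunmere=14 Greywater=15 Ironridge=13 → close Briarlake (overflow 9)
  15÷4 = 3 each, +1 to first 3
Round 4: Ashgrove=14 Dunmere=18 Greywater=19 Ironridge=16 → close Greywater (overflow 7)
  19÷3 = 6 each, +1 to first 1
Round 5: Ashgrove=21 Dunmere=24 Ironridge=22 → close Ironridge (overflow 13)
  22÷2 = 11 each, +1 to first 0
Round 6: Ashgrove=32 Dunmere=35 → close Dunmere (overflow 21)
  35÷1 = 35 each, +1 to first 0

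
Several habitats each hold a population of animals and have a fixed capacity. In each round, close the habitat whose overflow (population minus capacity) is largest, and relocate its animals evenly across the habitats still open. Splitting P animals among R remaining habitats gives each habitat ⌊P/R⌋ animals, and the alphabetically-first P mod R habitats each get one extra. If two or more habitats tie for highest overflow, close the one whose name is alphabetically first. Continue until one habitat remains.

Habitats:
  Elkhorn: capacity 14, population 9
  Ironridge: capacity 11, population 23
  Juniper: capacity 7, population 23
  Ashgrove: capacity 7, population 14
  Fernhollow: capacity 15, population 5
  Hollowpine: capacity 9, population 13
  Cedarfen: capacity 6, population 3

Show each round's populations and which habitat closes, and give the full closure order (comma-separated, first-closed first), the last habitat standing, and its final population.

Round 1: Ashgrove=14 Cedarfen=3 Elkhorn=9 Fernhollow=5 Hollowpine=13 Ironridge=23 Juniper=23 → close Juniper (overflow 16)
  23÷6 = 3 each, +1 to first 5
Round 2: Ashgrove=18 Cedarfen=7 Elkhorn=13 Fernhollow=9 Hollowpine=17 Ironridge=26 → close Ironridge (overflow 15)
  26÷5 = 5 each, +1 to first 1
Round 3: Ashgrove=24 Cedarfen=12 Elkhorn=18 Fernhollow=14 Hollowpine=22 → close Ashgrove (overflow 17)
  24÷4 = 6 each, +1 to first 0
Round 4: Cedarfen=18 Elkhorn=24 Fernhollow=20 Hollowpine=28 → close Hollowpine (overflow 19)
  28÷3 = 9 each, +1 to first 1
Round 5: Cedarfen=28 Elkhorn=33 Fernhollow=29 → close Cedarfen (overflow 22)
  28÷2 = 14 each, +1 to first 0
Round 6: Elkhorn=47 Fernhollow=43 → close Elkhorn (overflow 33)
  47÷1 = 47 each, +1 to first 0

Closure order: Juniper, Ironridge, Ashgrove, Hollowpine, Cedarfen, Elkhorn
Last habitat: Fernhollow with 90 animals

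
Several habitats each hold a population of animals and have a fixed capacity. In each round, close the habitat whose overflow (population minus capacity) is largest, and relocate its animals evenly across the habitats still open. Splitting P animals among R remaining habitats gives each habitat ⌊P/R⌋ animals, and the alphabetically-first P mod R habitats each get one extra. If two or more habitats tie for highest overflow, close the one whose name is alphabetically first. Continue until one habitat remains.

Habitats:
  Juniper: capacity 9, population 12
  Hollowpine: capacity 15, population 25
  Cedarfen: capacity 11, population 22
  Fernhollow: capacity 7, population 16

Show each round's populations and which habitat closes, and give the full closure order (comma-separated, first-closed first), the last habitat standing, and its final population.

Closure order: Cedarfen, Fernhollow, Hollowpine
Last habitat: Juniper with 75 animals

Round 1: Cedarfen=22 Fernhollow=16 Hollowpine=25 Juniper=12 → close Cedarfen (overflow 11)
  22÷3 = 7 each, +1 to first 1
Round 2: Fernhollow=24 Hollowpine=32 Juniper=19 → close Fernhollow (overflow 17)
  24÷2 = 12 each, +1 to first 0
Round 3: Hollowpine=44 Juniper=31 → close Hollowpine (overflow 29)
  44÷1 = 44 each, +1 to first 0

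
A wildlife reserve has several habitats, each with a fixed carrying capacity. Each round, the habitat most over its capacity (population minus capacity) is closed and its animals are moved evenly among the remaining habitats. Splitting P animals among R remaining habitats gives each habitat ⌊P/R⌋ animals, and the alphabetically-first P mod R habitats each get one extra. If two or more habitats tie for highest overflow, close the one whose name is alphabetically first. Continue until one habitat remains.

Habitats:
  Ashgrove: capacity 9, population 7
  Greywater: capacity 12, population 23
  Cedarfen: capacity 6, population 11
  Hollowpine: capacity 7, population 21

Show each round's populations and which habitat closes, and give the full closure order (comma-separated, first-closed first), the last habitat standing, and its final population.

Round 1: Ashgrove=7 Cedarfen=11 Greywater=23 Hollowpine=21 → close Hollowpine (overflow 14)
  21÷3 = 7 each, +1 to first 0
Round 2: Ashgrove=14 Cedarfen=18 Greywater=30 → close Greywater (overflow 18)
  30÷2 = 15 each, +1 to first 0
Round 3: Ashgrove=29 Cedarfen=33 → close Cedarfen (overflow 27)
  33÷1 = 33 each, +1 to first 0

Closure order: Hollowpine, Greywater, Cedarfen
Last habitat: Ashgrove with 62 animals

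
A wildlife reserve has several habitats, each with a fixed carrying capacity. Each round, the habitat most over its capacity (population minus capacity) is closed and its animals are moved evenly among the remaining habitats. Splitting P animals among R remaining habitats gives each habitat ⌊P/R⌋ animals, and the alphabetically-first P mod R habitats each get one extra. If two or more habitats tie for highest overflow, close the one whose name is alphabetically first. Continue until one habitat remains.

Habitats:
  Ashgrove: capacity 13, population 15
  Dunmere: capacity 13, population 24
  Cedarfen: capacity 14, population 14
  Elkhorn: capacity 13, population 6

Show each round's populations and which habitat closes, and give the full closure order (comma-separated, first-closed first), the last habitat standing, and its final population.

Closure order: Dunmere, Ashgrove, Cedarfen
Last habitat: Elkhorn with 59 animals

Round 1: Ashgrove=15 Cedarfen=14 Dunmere=24 Elkhorn=6 → close Dunmere (overflow 11)
  24÷3 = 8 each, +1 to first 0
Round 2: Ashgrove=23 Cedarfen=22 Elkhorn=14 → close Ashgrove (overflow 10)
  23÷2 = 11 each, +1 to first 1
Round 3: Cedarfen=34 Elkhorn=25 → close Cedarfen (overflow 20)
  34÷1 = 34 each, +1 to first 0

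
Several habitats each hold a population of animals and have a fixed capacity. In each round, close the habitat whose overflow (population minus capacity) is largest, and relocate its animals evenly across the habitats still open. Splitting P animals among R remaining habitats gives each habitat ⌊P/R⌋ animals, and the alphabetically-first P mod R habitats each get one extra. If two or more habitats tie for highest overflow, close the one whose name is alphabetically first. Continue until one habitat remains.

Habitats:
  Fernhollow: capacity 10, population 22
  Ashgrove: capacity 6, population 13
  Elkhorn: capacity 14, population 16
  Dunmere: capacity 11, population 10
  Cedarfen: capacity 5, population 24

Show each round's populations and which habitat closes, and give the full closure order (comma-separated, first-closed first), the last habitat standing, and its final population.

Round 1: Ashgrove=13 Cedarfen=24 Dunmere=10 Elkhorn=16 Fernhollow=22 → close Cedarfen (overflow 19)
  24÷4 = 6 each, +1 to first 0
Round 2: Ashgrove=19 Dunmere=16 Elkhorn=22 Fernhollow=28 → close Fernhollow (overflow 18)
  28÷3 = 9 each, +1 to first 1
Round 3: Ashgrove=29 Dunmere=25 Elkhorn=31 → close Ashgrove (overflow 23)
  29÷2 = 14 each, +1 to first 1
Round 4: Dunmere=40 Elkhorn=45 → close Elkhorn (overflow 31)
  45÷1 = 45 each, +1 to first 0

Closure order: Cedarfen, Fernhollow, Ashgrove, Elkhorn
Last habitat: Dunmere with 85 animals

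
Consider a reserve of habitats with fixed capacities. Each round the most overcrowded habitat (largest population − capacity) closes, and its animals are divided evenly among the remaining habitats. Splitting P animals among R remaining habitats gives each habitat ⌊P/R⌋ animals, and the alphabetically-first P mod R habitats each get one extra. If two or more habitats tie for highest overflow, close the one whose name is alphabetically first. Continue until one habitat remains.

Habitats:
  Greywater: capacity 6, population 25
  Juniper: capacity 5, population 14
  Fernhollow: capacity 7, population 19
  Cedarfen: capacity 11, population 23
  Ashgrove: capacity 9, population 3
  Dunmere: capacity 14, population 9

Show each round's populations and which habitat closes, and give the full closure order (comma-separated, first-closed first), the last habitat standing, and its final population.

Round 1: Ashgrove=3 Cedarfen=23 Dunmere=9 Fernhollow=19 Greywater=25 Juniper=14 → close Greywater (overflow 19)
  25÷5 = 5 each, +1 to first 0
Round 2: Ashgrove=8 Cedarfen=28 Dunmere=14 Fernhollow=24 Juniper=19 → close Cedarfen (overflow 17)
  28÷4 = 7 each, +1 to first 0
Round 3: Ashgrove=15 Dunmere=21 Fernhollow=31 Juniper=26 → close Fernhollow (overflow 24)
  31÷3 = 10 each, +1 to first 1
Round 4: Ashgrove=26 Dunmere=31 Juniper=36 → close Juniper (overflow 31)
  36÷2 = 18 each, +1 to first 0
Round 5: Ashgrove=44 Dunmere=49 → close Ashgrove (overflow 35)
  44÷1 = 44 each, +1 to first 0

Closure order: Greywater, Cedarfen, Fernhollow, Juniper, Ashgrove
Last habitat: Dunmere with 93 animals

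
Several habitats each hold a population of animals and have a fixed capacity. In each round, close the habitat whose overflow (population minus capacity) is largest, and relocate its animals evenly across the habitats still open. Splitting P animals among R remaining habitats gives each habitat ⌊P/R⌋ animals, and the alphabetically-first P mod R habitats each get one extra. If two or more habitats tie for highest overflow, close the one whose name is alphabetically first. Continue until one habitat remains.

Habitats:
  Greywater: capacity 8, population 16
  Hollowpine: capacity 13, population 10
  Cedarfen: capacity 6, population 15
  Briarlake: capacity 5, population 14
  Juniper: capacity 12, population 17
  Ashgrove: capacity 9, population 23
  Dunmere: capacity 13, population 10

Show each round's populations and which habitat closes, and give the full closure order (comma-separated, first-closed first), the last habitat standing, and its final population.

Closure order: Ashgrove, Briarlake, Cedarfen, Greywater, Juniper, Dunmere
Last habitat: Hollowpine with 105 animals

Round 1: Ashgrove=23 Briarlake=14 Cedarfen=15 Dunmere=10 Greywater=16 Hollowpine=10 Juniper=17 → close Ashgrove (overflow 14)
  23÷6 = 3 each, +1 to first 5
Round 2: Briarlake=18 Cedarfen=19 Dunmere=14 Greywater=20 Hollowpine=14 Juniper=20 → close Briarlake (overflow 13)
  18÷5 = 3 each, +1 to first 3
Round 3: Cedarfen=23 Dunmere=18 Greywater=24 Hollowpine=17 Juniper=23 → close Cedarfen (overflow 17)
  23÷4 = 5 each, +1 to first 3
Round 4: Dunmere=24 Greywater=30 Hollowpine=23 Juniper=28 → close Greywater (overflow 22)
  30÷3 = 10 each, +1 to first 0
Round 5: Dunmere=34 Hollowpine=33 Juniper=38 → close Juniper (overflow 26)
  38÷2 = 19 each, +1 to first 0
Round 6: Dunmere=53 Hollowpine=52 → close Dunmere (overflow 40)
  53÷1 = 53 each, +1 to first 0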